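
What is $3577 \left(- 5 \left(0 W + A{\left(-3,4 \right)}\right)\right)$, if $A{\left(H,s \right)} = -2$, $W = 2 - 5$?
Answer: $35770$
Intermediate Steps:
$W = -3$ ($W = 2 - 5 = -3$)
$3577 \left(- 5 \left(0 W + A{\left(-3,4 \right)}\right)\right) = 3577 \left(- 5 \left(0 \left(-3\right) - 2\right)\right) = 3577 \left(- 5 \left(0 - 2\right)\right) = 3577 \left(\left(-5\right) \left(-2\right)\right) = 3577 \cdot 10 = 35770$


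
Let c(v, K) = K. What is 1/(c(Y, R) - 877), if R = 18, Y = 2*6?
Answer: -1/859 ≈ -0.0011641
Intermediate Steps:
Y = 12
1/(c(Y, R) - 877) = 1/(18 - 877) = 1/(-859) = -1/859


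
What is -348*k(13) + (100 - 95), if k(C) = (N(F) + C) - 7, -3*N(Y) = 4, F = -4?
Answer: -1619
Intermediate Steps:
N(Y) = -4/3 (N(Y) = -1/3*4 = -4/3)
k(C) = -25/3 + C (k(C) = (-4/3 + C) - 7 = -25/3 + C)
-348*k(13) + (100 - 95) = -348*(-25/3 + 13) + (100 - 95) = -348*14/3 + 5 = -1624 + 5 = -1619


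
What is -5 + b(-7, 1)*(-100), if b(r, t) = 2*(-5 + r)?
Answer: 2395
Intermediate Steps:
b(r, t) = -10 + 2*r
-5 + b(-7, 1)*(-100) = -5 + (-10 + 2*(-7))*(-100) = -5 + (-10 - 14)*(-100) = -5 - 24*(-100) = -5 + 2400 = 2395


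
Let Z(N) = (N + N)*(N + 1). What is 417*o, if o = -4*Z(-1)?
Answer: 0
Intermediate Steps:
Z(N) = 2*N*(1 + N) (Z(N) = (2*N)*(1 + N) = 2*N*(1 + N))
o = 0 (o = -8*(-1)*(1 - 1) = -8*(-1)*0 = -4*0 = 0)
417*o = 417*0 = 0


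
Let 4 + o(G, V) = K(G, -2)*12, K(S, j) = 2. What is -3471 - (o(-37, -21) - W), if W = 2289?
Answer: -1202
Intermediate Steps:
o(G, V) = 20 (o(G, V) = -4 + 2*12 = -4 + 24 = 20)
-3471 - (o(-37, -21) - W) = -3471 - (20 - 1*2289) = -3471 - (20 - 2289) = -3471 - 1*(-2269) = -3471 + 2269 = -1202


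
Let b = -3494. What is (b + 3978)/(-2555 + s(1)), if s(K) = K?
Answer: -242/1277 ≈ -0.18951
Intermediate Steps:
(b + 3978)/(-2555 + s(1)) = (-3494 + 3978)/(-2555 + 1) = 484/(-2554) = 484*(-1/2554) = -242/1277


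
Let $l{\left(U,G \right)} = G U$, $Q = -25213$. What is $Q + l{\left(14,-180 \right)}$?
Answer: $-27733$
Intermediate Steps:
$Q + l{\left(14,-180 \right)} = -25213 - 2520 = -27733$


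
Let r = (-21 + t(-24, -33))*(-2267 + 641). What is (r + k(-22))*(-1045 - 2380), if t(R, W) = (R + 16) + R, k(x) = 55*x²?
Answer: -386333150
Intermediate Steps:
t(R, W) = 16 + 2*R (t(R, W) = (16 + R) + R = 16 + 2*R)
r = 86178 (r = (-21 + (16 + 2*(-24)))*(-2267 + 641) = (-21 + (16 - 48))*(-1626) = (-21 - 32)*(-1626) = -53*(-1626) = 86178)
(r + k(-22))*(-1045 - 2380) = (86178 + 55*(-22)²)*(-1045 - 2380) = (86178 + 55*484)*(-3425) = (86178 + 26620)*(-3425) = 112798*(-3425) = -386333150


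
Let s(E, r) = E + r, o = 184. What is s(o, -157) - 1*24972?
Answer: -24945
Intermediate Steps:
s(o, -157) - 1*24972 = (184 - 157) - 1*24972 = 27 - 24972 = -24945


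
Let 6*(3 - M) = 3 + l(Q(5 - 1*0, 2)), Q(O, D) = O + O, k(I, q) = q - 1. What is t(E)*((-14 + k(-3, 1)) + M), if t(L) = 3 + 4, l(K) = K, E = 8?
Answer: -553/6 ≈ -92.167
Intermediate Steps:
k(I, q) = -1 + q
Q(O, D) = 2*O
M = ⅚ (M = 3 - (3 + 2*(5 - 1*0))/6 = 3 - (3 + 2*(5 + 0))/6 = 3 - (3 + 2*5)/6 = 3 - (3 + 10)/6 = 3 - ⅙*13 = 3 - 13/6 = ⅚ ≈ 0.83333)
t(L) = 7
t(E)*((-14 + k(-3, 1)) + M) = 7*((-14 + (-1 + 1)) + ⅚) = 7*((-14 + 0) + ⅚) = 7*(-14 + ⅚) = 7*(-79/6) = -553/6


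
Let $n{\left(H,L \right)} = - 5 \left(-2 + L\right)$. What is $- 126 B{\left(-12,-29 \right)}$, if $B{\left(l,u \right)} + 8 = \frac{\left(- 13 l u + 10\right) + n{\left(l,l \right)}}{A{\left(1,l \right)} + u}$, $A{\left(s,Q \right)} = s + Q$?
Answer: $- \frac{64953}{5} \approx -12991.0$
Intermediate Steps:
$A{\left(s,Q \right)} = Q + s$
$n{\left(H,L \right)} = 10 - 5 L$
$B{\left(l,u \right)} = -8 + \frac{20 - 5 l - 13 l u}{1 + l + u}$ ($B{\left(l,u \right)} = -8 + \frac{\left(- 13 l u + 10\right) - \left(-10 + 5 l\right)}{\left(l + 1\right) + u} = -8 + \frac{\left(- 13 l u + 10\right) - \left(-10 + 5 l\right)}{\left(1 + l\right) + u} = -8 + \frac{\left(10 - 13 l u\right) - \left(-10 + 5 l\right)}{1 + l + u} = -8 + \frac{20 - 5 l - 13 l u}{1 + l + u}$)
$- 126 B{\left(-12,-29 \right)} = - 126 \frac{12 - -156 - -232 - \left(-156\right) \left(-29\right)}{1 - 12 - 29} = - 126 \frac{12 + 156 + 232 - 4524}{-40} = - 126 \left(\left(- \frac{1}{40}\right) \left(-4124\right)\right) = \left(-126\right) \frac{1031}{10} = - \frac{64953}{5}$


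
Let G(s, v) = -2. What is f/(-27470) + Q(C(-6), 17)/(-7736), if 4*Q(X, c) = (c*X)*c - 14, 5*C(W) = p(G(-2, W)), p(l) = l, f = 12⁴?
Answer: -39880917/53126980 ≈ -0.75067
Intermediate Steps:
f = 20736
C(W) = -⅖ (C(W) = (⅕)*(-2) = -⅖)
Q(X, c) = -7/2 + X*c²/4 (Q(X, c) = ((c*X)*c - 14)/4 = ((X*c)*c - 14)/4 = (X*c² - 14)/4 = (-14 + X*c²)/4 = -7/2 + X*c²/4)
f/(-27470) + Q(C(-6), 17)/(-7736) = 20736/(-27470) + (-7/2 + (¼)*(-⅖)*17²)/(-7736) = 20736*(-1/27470) + (-7/2 + (¼)*(-⅖)*289)*(-1/7736) = -10368/13735 + (-7/2 - 289/10)*(-1/7736) = -10368/13735 - 162/5*(-1/7736) = -10368/13735 + 81/19340 = -39880917/53126980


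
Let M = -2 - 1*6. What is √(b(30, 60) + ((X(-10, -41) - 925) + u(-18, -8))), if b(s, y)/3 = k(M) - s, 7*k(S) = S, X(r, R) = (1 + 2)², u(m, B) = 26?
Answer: 2*I*√12047/7 ≈ 31.36*I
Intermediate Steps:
M = -8 (M = -2 - 6 = -8)
X(r, R) = 9 (X(r, R) = 3² = 9)
k(S) = S/7
b(s, y) = -24/7 - 3*s (b(s, y) = 3*((⅐)*(-8) - s) = 3*(-8/7 - s) = -24/7 - 3*s)
√(b(30, 60) + ((X(-10, -41) - 925) + u(-18, -8))) = √((-24/7 - 3*30) + ((9 - 925) + 26)) = √((-24/7 - 90) + (-916 + 26)) = √(-654/7 - 890) = √(-6884/7) = 2*I*√12047/7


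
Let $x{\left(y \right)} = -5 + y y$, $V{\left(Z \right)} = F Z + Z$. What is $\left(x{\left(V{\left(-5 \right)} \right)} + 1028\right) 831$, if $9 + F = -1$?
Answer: $2532888$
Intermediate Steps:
$F = -10$ ($F = -9 - 1 = -10$)
$V{\left(Z \right)} = - 9 Z$ ($V{\left(Z \right)} = - 10 Z + Z = - 9 Z$)
$x{\left(y \right)} = -5 + y^{2}$
$\left(x{\left(V{\left(-5 \right)} \right)} + 1028\right) 831 = \left(\left(-5 + \left(\left(-9\right) \left(-5\right)\right)^{2}\right) + 1028\right) 831 = \left(\left(-5 + 45^{2}\right) + 1028\right) 831 = \left(\left(-5 + 2025\right) + 1028\right) 831 = \left(2020 + 1028\right) 831 = 3048 \cdot 831 = 2532888$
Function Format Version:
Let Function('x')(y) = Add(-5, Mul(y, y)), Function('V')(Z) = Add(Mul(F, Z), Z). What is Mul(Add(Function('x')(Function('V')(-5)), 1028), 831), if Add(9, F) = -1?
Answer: 2532888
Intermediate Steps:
F = -10 (F = Add(-9, -1) = -10)
Function('V')(Z) = Mul(-9, Z) (Function('V')(Z) = Add(Mul(-10, Z), Z) = Mul(-9, Z))
Function('x')(y) = Add(-5, Pow(y, 2))
Mul(Add(Function('x')(Function('V')(-5)), 1028), 831) = Mul(Add(Add(-5, Pow(Mul(-9, -5), 2)), 1028), 831) = Mul(Add(Add(-5, Pow(45, 2)), 1028), 831) = Mul(Add(Add(-5, 2025), 1028), 831) = Mul(Add(2020, 1028), 831) = Mul(3048, 831) = 2532888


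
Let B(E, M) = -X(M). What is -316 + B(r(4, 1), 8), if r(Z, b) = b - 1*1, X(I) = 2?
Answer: -318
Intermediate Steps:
r(Z, b) = -1 + b (r(Z, b) = b - 1 = -1 + b)
B(E, M) = -2 (B(E, M) = -1*2 = -2)
-316 + B(r(4, 1), 8) = -316 - 2 = -318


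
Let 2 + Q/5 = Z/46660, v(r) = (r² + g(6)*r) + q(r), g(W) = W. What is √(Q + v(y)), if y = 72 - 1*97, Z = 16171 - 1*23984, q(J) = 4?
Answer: √10192632035/4666 ≈ 21.637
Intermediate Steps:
Z = -7813 (Z = 16171 - 23984 = -7813)
y = -25 (y = 72 - 97 = -25)
v(r) = 4 + r² + 6*r (v(r) = (r² + 6*r) + 4 = 4 + r² + 6*r)
Q = -101133/9332 (Q = -10 + 5*(-7813/46660) = -10 - 7813/9332 = -101133/9332 ≈ -10.837)
√(Q + v(y)) = √(-101133/9332 + (4 + (-25)² + 6*(-25))) = √(-101133/9332 + (4 + 625 - 150)) = √(-101133/9332 + 479) = √(4368895/9332) = √10192632035/4666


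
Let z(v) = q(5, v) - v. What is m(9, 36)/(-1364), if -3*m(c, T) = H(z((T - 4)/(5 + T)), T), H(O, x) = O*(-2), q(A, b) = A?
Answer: -173/83886 ≈ -0.0020623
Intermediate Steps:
z(v) = 5 - v
H(O, x) = -2*O
m(c, T) = 10/3 - 2*(-4 + T)/(3*(5 + T)) (m(c, T) = -(-2)*(5 - (T - 4)/(5 + T))/3 = -(-2)*(5 - (-4 + T)/(5 + T))/3 = -(-10 + 2*(-4 + T)/(5 + T))/3 = 10/3 - 2*(-4 + T)/(3*(5 + T)))
m(9, 36)/(-1364) = (2*(29 + 4*36)/(3*(5 + 36)))/(-1364) = ((2/3)*(29 + 144)/41)*(-1/1364) = ((2/3)*(1/41)*173)*(-1/1364) = (346/123)*(-1/1364) = -173/83886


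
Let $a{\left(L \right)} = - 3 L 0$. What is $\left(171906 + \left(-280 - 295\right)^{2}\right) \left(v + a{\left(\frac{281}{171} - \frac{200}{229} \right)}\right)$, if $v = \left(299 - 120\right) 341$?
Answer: $30673989709$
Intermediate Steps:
$v = 61039$ ($v = 179 \cdot 341 = 61039$)
$a{\left(L \right)} = 0$
$\left(171906 + \left(-280 - 295\right)^{2}\right) \left(v + a{\left(\frac{281}{171} - \frac{200}{229} \right)}\right) = \left(171906 + \left(-280 - 295\right)^{2}\right) \left(61039 + 0\right) = \left(171906 + \left(-575\right)^{2}\right) 61039 = \left(171906 + 330625\right) 61039 = 502531 \cdot 61039 = 30673989709$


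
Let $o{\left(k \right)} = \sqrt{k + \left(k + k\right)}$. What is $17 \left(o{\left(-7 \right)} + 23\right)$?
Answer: $391 + 17 i \sqrt{21} \approx 391.0 + 77.904 i$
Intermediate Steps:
$o{\left(k \right)} = \sqrt{3} \sqrt{k}$ ($o{\left(k \right)} = \sqrt{k + 2 k} = \sqrt{3 k} = \sqrt{3} \sqrt{k}$)
$17 \left(o{\left(-7 \right)} + 23\right) = 17 \left(\sqrt{3} \sqrt{-7} + 23\right) = 17 \left(\sqrt{3} i \sqrt{7} + 23\right) = 17 \left(i \sqrt{21} + 23\right) = 17 \left(23 + i \sqrt{21}\right) = 391 + 17 i \sqrt{21}$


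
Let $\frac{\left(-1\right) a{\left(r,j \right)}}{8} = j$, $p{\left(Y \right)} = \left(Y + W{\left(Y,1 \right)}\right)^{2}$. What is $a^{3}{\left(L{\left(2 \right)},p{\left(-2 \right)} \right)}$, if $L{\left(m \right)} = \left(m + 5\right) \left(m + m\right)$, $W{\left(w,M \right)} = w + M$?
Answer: $-373248$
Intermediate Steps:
$W{\left(w,M \right)} = M + w$
$L{\left(m \right)} = 2 m \left(5 + m\right)$ ($L{\left(m \right)} = \left(5 + m\right) 2 m = 2 m \left(5 + m\right)$)
$p{\left(Y \right)} = \left(1 + 2 Y\right)^{2}$ ($p{\left(Y \right)} = \left(Y + \left(1 + Y\right)\right)^{2} = \left(1 + 2 Y\right)^{2}$)
$a{\left(r,j \right)} = - 8 j$
$a^{3}{\left(L{\left(2 \right)},p{\left(-2 \right)} \right)} = \left(- 8 \left(1 + 2 \left(-2\right)\right)^{2}\right)^{3} = \left(- 8 \left(1 - 4\right)^{2}\right)^{3} = \left(- 8 \left(-3\right)^{2}\right)^{3} = \left(\left(-8\right) 9\right)^{3} = \left(-72\right)^{3} = -373248$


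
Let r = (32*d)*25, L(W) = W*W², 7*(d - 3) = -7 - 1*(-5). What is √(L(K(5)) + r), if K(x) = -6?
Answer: 2*√23954/7 ≈ 44.220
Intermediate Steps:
d = 19/7 (d = 3 + (-7 - 1*(-5))/7 = 3 + (-7 + 5)/7 = 3 + (⅐)*(-2) = 3 - 2/7 = 19/7 ≈ 2.7143)
L(W) = W³
r = 15200/7 (r = (32*(19/7))*25 = (608/7)*25 = 15200/7 ≈ 2171.4)
√(L(K(5)) + r) = √((-6)³ + 15200/7) = √(-216 + 15200/7) = √(13688/7) = 2*√23954/7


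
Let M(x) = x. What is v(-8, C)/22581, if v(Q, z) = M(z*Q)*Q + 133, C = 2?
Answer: 29/2509 ≈ 0.011558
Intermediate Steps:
v(Q, z) = 133 + z*Q**2 (v(Q, z) = (z*Q)*Q + 133 = (Q*z)*Q + 133 = z*Q**2 + 133 = 133 + z*Q**2)
v(-8, C)/22581 = (133 + 2*(-8)**2)/22581 = (133 + 2*64)*(1/22581) = (133 + 128)*(1/22581) = 261*(1/22581) = 29/2509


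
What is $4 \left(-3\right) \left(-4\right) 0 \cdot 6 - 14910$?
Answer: $-14910$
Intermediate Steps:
$4 \left(-3\right) \left(-4\right) 0 \cdot 6 - 14910 = \left(-12\right) \left(-4\right) 0 - 14910 = 48 \cdot 0 - 14910 = 0 - 14910 = -14910$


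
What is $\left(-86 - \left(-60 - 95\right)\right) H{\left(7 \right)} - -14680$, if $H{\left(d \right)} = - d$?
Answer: $14197$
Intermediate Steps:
$\left(-86 - \left(-60 - 95\right)\right) H{\left(7 \right)} - -14680 = \left(-86 - \left(-60 - 95\right)\right) \left(\left(-1\right) 7\right) - -14680 = \left(-86 - -155\right) \left(-7\right) + 14680 = \left(-86 + 155\right) \left(-7\right) + 14680 = 69 \left(-7\right) + 14680 = -483 + 14680 = 14197$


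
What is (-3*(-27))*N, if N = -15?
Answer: -1215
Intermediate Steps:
(-3*(-27))*N = -3*(-27)*(-15) = 81*(-15) = -1215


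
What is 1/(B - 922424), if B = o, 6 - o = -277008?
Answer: -1/645410 ≈ -1.5494e-6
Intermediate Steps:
o = 277014 (o = 6 - 1*(-277008) = 6 + 277008 = 277014)
B = 277014
1/(B - 922424) = 1/(277014 - 922424) = 1/(-645410) = -1/645410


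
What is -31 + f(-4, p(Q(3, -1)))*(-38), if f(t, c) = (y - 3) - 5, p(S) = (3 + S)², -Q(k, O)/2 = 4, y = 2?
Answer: 197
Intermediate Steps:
Q(k, O) = -8 (Q(k, O) = -2*4 = -8)
f(t, c) = -6 (f(t, c) = (2 - 3) - 5 = -1 - 5 = -6)
-31 + f(-4, p(Q(3, -1)))*(-38) = -31 - 6*(-38) = -31 + 228 = 197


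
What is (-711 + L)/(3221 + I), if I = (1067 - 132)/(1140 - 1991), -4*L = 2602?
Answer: -331039/782896 ≈ -0.42284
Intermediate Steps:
L = -1301/2 (L = -¼*2602 = -1301/2 ≈ -650.50)
I = -935/851 (I = 935/(-851) = 935*(-1/851) = -935/851 ≈ -1.0987)
(-711 + L)/(3221 + I) = (-711 - 1301/2)/(3221 - 935/851) = -2723/(2*2740136/851) = -2723/2*851/2740136 = -331039/782896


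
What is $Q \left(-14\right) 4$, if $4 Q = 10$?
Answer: $-140$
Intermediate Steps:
$Q = \frac{5}{2}$ ($Q = \frac{1}{4} \cdot 10 = \frac{5}{2} \approx 2.5$)
$Q \left(-14\right) 4 = \frac{5}{2} \left(-14\right) 4 = \left(-35\right) 4 = -140$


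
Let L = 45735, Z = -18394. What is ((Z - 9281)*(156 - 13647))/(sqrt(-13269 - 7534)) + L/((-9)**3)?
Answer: -15245/243 - 373363425*I*sqrt(20803)/20803 ≈ -62.737 - 2.5886e+6*I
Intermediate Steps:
((Z - 9281)*(156 - 13647))/(sqrt(-13269 - 7534)) + L/((-9)**3) = ((-18394 - 9281)*(156 - 13647))/(sqrt(-13269 - 7534)) + 45735/((-9)**3) = (-27675*(-13491))/(sqrt(-20803)) + 45735/(-729) = 373363425/((I*sqrt(20803))) + 45735*(-1/729) = 373363425*(-I*sqrt(20803)/20803) - 15245/243 = -373363425*I*sqrt(20803)/20803 - 15245/243 = -15245/243 - 373363425*I*sqrt(20803)/20803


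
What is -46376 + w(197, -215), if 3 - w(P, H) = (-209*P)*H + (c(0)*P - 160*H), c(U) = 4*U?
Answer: -8932968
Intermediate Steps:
w(P, H) = 3 + 160*H + 209*H*P (w(P, H) = 3 - ((-209*P)*H + ((4*0)*P - 160*H)) = 3 - (-209*H*P + (0*P - 160*H)) = 3 - (-209*H*P + (0 - 160*H)) = 3 - (-209*H*P - 160*H) = 3 - (-160*H - 209*H*P) = 3 + (160*H + 209*H*P) = 3 + 160*H + 209*H*P)
-46376 + w(197, -215) = -46376 + (3 + 160*(-215) + 209*(-215)*197) = -46376 + (3 - 34400 - 8852195) = -46376 - 8886592 = -8932968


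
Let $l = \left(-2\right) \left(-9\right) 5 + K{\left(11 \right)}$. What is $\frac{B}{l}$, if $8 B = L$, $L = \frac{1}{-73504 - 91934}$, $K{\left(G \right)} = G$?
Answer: $- \frac{1}{133673904} \approx -7.4809 \cdot 10^{-9}$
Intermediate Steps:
$l = 101$ ($l = \left(-2\right) \left(-9\right) 5 + 11 = 18 \cdot 5 + 11 = 90 + 11 = 101$)
$L = - \frac{1}{165438}$ ($L = \frac{1}{-165438} = - \frac{1}{165438} \approx -6.0446 \cdot 10^{-6}$)
$B = - \frac{1}{1323504}$ ($B = \frac{1}{8} \left(- \frac{1}{165438}\right) = - \frac{1}{1323504} \approx -7.5557 \cdot 10^{-7}$)
$\frac{B}{l} = - \frac{1}{1323504 \cdot 101} = \left(- \frac{1}{1323504}\right) \frac{1}{101} = - \frac{1}{133673904}$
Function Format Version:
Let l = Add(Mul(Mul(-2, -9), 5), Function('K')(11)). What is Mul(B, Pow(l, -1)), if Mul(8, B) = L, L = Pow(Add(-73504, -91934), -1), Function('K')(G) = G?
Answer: Rational(-1, 133673904) ≈ -7.4809e-9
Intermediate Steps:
l = 101 (l = Add(Mul(Mul(-2, -9), 5), 11) = Add(Mul(18, 5), 11) = Add(90, 11) = 101)
L = Rational(-1, 165438) (L = Pow(-165438, -1) = Rational(-1, 165438) ≈ -6.0446e-6)
B = Rational(-1, 1323504) (B = Mul(Rational(1, 8), Rational(-1, 165438)) = Rational(-1, 1323504) ≈ -7.5557e-7)
Mul(B, Pow(l, -1)) = Mul(Rational(-1, 1323504), Pow(101, -1)) = Mul(Rational(-1, 1323504), Rational(1, 101)) = Rational(-1, 133673904)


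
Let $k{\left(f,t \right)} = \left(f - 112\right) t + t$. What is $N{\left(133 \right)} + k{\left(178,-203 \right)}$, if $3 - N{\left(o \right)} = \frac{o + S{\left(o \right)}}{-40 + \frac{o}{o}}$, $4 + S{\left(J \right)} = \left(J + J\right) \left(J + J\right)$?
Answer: $- \frac{459437}{39} \approx -11780.0$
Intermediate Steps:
$k{\left(f,t \right)} = t + t \left(-112 + f\right)$ ($k{\left(f,t \right)} = \left(-112 + f\right) t + t = t \left(-112 + f\right) + t = t + t \left(-112 + f\right)$)
$S{\left(J \right)} = -4 + 4 J^{2}$ ($S{\left(J \right)} = -4 + \left(J + J\right) \left(J + J\right) = -4 + 2 J 2 J = -4 + 4 J^{2}$)
$N{\left(o \right)} = \frac{113}{39} + \frac{o}{39} + \frac{4 o^{2}}{39}$ ($N{\left(o \right)} = 3 - \frac{o + \left(-4 + 4 o^{2}\right)}{-40 + \frac{o}{o}} = 3 - \frac{-4 + o + 4 o^{2}}{-40 + 1} = 3 - \frac{-4 + o + 4 o^{2}}{-39} = 3 - \left(-4 + o + 4 o^{2}\right) \left(- \frac{1}{39}\right) = 3 - \left(\frac{4}{39} - \frac{4 o^{2}}{39} - \frac{o}{39}\right) = 3 + \left(- \frac{4}{39} + \frac{o}{39} + \frac{4 o^{2}}{39}\right) = \frac{113}{39} + \frac{o}{39} + \frac{4 o^{2}}{39}$)
$N{\left(133 \right)} + k{\left(178,-203 \right)} = \left(\frac{113}{39} + \frac{1}{39} \cdot 133 + \frac{4 \cdot 133^{2}}{39}\right) - 203 \left(-111 + 178\right) = \left(\frac{113}{39} + \frac{133}{39} + \frac{4}{39} \cdot 17689\right) - 13601 = \left(\frac{113}{39} + \frac{133}{39} + \frac{70756}{39}\right) - 13601 = \frac{71002}{39} - 13601 = - \frac{459437}{39}$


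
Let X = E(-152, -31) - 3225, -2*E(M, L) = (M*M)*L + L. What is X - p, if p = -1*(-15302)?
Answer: 679201/2 ≈ 3.3960e+5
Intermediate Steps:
p = 15302
E(M, L) = -L/2 - L*M**2/2 (E(M, L) = -((M*M)*L + L)/2 = -(M**2*L + L)/2 = -(L*M**2 + L)/2 = -(L + L*M**2)/2 = -L/2 - L*M**2/2)
X = 709805/2 (X = -1/2*(-31)*(1 + (-152)**2) - 3225 = -1/2*(-31)*(1 + 23104) - 3225 = -1/2*(-31)*23105 - 3225 = 716255/2 - 3225 = 709805/2 ≈ 3.5490e+5)
X - p = 709805/2 - 1*15302 = 709805/2 - 15302 = 679201/2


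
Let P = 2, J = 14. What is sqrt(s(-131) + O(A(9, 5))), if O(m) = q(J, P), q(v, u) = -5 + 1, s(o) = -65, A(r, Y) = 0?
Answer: I*sqrt(69) ≈ 8.3066*I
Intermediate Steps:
q(v, u) = -4
O(m) = -4
sqrt(s(-131) + O(A(9, 5))) = sqrt(-65 - 4) = sqrt(-69) = I*sqrt(69)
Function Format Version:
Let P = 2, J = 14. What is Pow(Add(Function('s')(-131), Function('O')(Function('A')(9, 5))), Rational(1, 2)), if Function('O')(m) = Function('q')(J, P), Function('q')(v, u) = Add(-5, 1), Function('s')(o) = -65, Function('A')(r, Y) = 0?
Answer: Mul(I, Pow(69, Rational(1, 2))) ≈ Mul(8.3066, I)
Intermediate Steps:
Function('q')(v, u) = -4
Function('O')(m) = -4
Pow(Add(Function('s')(-131), Function('O')(Function('A')(9, 5))), Rational(1, 2)) = Pow(Add(-65, -4), Rational(1, 2)) = Pow(-69, Rational(1, 2)) = Mul(I, Pow(69, Rational(1, 2)))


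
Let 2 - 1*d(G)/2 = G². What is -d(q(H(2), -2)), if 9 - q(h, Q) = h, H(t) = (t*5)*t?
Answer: 238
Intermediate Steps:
H(t) = 5*t² (H(t) = (5*t)*t = 5*t²)
q(h, Q) = 9 - h
d(G) = 4 - 2*G²
-d(q(H(2), -2)) = -(4 - 2*(9 - 5*2²)²) = -(4 - 2*(9 - 5*4)²) = -(4 - 2*(9 - 1*20)²) = -(4 - 2*(9 - 20)²) = -(4 - 2*(-11)²) = -(4 - 2*121) = -(4 - 242) = -1*(-238) = 238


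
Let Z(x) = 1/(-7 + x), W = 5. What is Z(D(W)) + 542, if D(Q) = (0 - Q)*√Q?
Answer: 41199/76 - 5*√5/76 ≈ 541.95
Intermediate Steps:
D(Q) = -Q^(3/2) (D(Q) = (-Q)*√Q = -Q^(3/2))
Z(D(W)) + 542 = 1/(-7 - 5^(3/2)) + 542 = 1/(-7 - 5*√5) + 542 = 542 + 1/(-7 - 5*√5)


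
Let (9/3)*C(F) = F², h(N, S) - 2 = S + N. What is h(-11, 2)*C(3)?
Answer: -21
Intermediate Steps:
h(N, S) = 2 + N + S (h(N, S) = 2 + (S + N) = 2 + (N + S) = 2 + N + S)
C(F) = F²/3
h(-11, 2)*C(3) = (2 - 11 + 2)*((⅓)*3²) = -7*9/3 = -7*3 = -21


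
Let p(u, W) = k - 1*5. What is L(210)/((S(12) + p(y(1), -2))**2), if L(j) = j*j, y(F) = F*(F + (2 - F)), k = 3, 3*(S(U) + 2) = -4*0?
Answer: 11025/4 ≈ 2756.3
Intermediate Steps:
S(U) = -2 (S(U) = -2 + (-4*0)/3 = -2 + (1/3)*0 = -2 + 0 = -2)
y(F) = 2*F (y(F) = F*2 = 2*F)
p(u, W) = -2 (p(u, W) = 3 - 1*5 = 3 - 5 = -2)
L(j) = j**2
L(210)/((S(12) + p(y(1), -2))**2) = 210**2/((-2 - 2)**2) = 44100/((-4)**2) = 44100/16 = 44100*(1/16) = 11025/4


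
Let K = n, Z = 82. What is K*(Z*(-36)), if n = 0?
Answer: 0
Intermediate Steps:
K = 0
K*(Z*(-36)) = 0*(82*(-36)) = 0*(-2952) = 0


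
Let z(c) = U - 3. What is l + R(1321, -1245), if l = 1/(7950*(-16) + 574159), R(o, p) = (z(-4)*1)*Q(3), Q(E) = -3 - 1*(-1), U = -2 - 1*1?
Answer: 5363509/446959 ≈ 12.000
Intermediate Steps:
U = -3 (U = -2 - 1 = -3)
Q(E) = -2 (Q(E) = -3 + 1 = -2)
z(c) = -6 (z(c) = -3 - 3 = -6)
R(o, p) = 12 (R(o, p) = -6*1*(-2) = -6*(-2) = 12)
l = 1/446959 (l = 1/(-127200 + 574159) = 1/446959 ≈ 2.2373e-6)
l + R(1321, -1245) = 1/446959 + 12 = 5363509/446959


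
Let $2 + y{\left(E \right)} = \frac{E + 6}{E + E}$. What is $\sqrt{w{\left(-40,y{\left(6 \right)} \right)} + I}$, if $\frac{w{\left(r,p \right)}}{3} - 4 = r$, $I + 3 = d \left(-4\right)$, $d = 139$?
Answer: $i \sqrt{667} \approx 25.826 i$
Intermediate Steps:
$I = -559$ ($I = -3 + 139 \left(-4\right) = -3 - 556 = -559$)
$y{\left(E \right)} = -2 + \frac{6 + E}{2 E}$ ($y{\left(E \right)} = -2 + \frac{E + 6}{E + E} = -2 + \frac{6 + E}{2 E}$)
$w{\left(r,p \right)} = 12 + 3 r$
$\sqrt{w{\left(-40,y{\left(6 \right)} \right)} + I} = \sqrt{\left(12 + 3 \left(-40\right)\right) - 559} = \sqrt{\left(12 - 120\right) - 559} = \sqrt{-108 - 559} = \sqrt{-667} = i \sqrt{667}$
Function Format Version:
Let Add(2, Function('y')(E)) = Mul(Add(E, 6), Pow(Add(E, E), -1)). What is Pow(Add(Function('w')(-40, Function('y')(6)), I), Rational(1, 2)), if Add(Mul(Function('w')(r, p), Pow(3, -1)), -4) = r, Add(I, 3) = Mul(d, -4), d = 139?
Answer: Mul(I, Pow(667, Rational(1, 2))) ≈ Mul(25.826, I)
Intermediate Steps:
I = -559 (I = Add(-3, Mul(139, -4)) = Add(-3, -556) = -559)
Function('y')(E) = Add(-2, Mul(Rational(1, 2), Pow(E, -1), Add(6, E))) (Function('y')(E) = Add(-2, Mul(Add(E, 6), Pow(Add(E, E), -1))) = Add(-2, Mul(Add(6, E), Pow(Mul(2, E), -1))) = Add(-2, Mul(Add(6, E), Mul(Rational(1, 2), Pow(E, -1)))) = Add(-2, Mul(Rational(1, 2), Pow(E, -1), Add(6, E))))
Function('w')(r, p) = Add(12, Mul(3, r))
Pow(Add(Function('w')(-40, Function('y')(6)), I), Rational(1, 2)) = Pow(Add(Add(12, Mul(3, -40)), -559), Rational(1, 2)) = Pow(Add(Add(12, -120), -559), Rational(1, 2)) = Pow(Add(-108, -559), Rational(1, 2)) = Pow(-667, Rational(1, 2)) = Mul(I, Pow(667, Rational(1, 2)))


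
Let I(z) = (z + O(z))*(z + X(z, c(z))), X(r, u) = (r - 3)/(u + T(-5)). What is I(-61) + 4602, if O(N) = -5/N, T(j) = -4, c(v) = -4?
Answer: 477670/61 ≈ 7830.7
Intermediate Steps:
X(r, u) = (-3 + r)/(-4 + u) (X(r, u) = (r - 3)/(u - 4) = (-3 + r)/(-4 + u))
I(z) = (3/8 + 7*z/8)*(z - 5/z) (I(z) = (z - 5/z)*(z + (-3 + z)/(-4 - 4)) = (z - 5/z)*(z + (-3 + z)/(-8)) = (z - 5/z)*(z - (-3 + z)/8) = (z - 5/z)*(z + (3/8 - z/8)) = (z - 5/z)*(3/8 + 7*z/8) = (3/8 + 7*z/8)*(z - 5/z))
I(-61) + 4602 = (⅛)*(-15 - 35*(-61) + 3*(-61)² + 7*(-61)³)/(-61) + 4602 = (⅛)*(-1/61)*(-15 + 2135 + 3*3721 + 7*(-226981)) + 4602 = (⅛)*(-1/61)*(-15 + 2135 + 11163 - 1588867) + 4602 = (⅛)*(-1/61)*(-1575584) + 4602 = 196948/61 + 4602 = 477670/61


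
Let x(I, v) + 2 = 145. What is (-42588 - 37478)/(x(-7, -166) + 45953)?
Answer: -931/536 ≈ -1.7369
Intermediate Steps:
x(I, v) = 143 (x(I, v) = -2 + 145 = 143)
(-42588 - 37478)/(x(-7, -166) + 45953) = (-42588 - 37478)/(143 + 45953) = -80066/46096 = -80066*1/46096 = -931/536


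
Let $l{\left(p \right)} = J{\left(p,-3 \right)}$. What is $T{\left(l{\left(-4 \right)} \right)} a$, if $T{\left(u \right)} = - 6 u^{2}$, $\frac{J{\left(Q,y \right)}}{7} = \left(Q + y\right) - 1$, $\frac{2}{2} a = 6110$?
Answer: $-114965760$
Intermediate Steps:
$a = 6110$
$J{\left(Q,y \right)} = -7 + 7 Q + 7 y$ ($J{\left(Q,y \right)} = 7 \left(\left(Q + y\right) - 1\right) = 7 \left(-1 + Q + y\right) = -7 + 7 Q + 7 y$)
$l{\left(p \right)} = -28 + 7 p$ ($l{\left(p \right)} = -7 + 7 p + 7 \left(-3\right) = -7 + 7 p - 21 = -28 + 7 p$)
$T{\left(l{\left(-4 \right)} \right)} a = - 6 \left(-28 + 7 \left(-4\right)\right)^{2} \cdot 6110 = - 6 \left(-28 - 28\right)^{2} \cdot 6110 = - 6 \left(-56\right)^{2} \cdot 6110 = \left(-6\right) 3136 \cdot 6110 = \left(-18816\right) 6110 = -114965760$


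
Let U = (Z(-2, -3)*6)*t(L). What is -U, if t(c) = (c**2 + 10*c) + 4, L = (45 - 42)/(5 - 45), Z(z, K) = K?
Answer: 46881/800 ≈ 58.601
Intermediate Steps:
L = -3/40 (L = 3/(-40) = 3*(-1/40) = -3/40 ≈ -0.075000)
t(c) = 4 + c**2 + 10*c
U = -46881/800 (U = (-3*6)*(4 + (-3/40)**2 + 10*(-3/40)) = -18*(4 + 9/1600 - 3/4) = -18*5209/1600 = -46881/800 ≈ -58.601)
-U = -1*(-46881/800) = 46881/800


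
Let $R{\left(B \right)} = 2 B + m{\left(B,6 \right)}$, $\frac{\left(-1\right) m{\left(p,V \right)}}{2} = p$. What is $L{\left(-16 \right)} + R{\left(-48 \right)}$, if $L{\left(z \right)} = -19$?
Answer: $-19$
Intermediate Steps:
$m{\left(p,V \right)} = - 2 p$
$R{\left(B \right)} = 0$ ($R{\left(B \right)} = 2 B - 2 B = 0$)
$L{\left(-16 \right)} + R{\left(-48 \right)} = -19 + 0 = -19$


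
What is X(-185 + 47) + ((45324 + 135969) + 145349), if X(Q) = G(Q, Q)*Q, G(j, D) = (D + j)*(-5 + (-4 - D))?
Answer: 5239994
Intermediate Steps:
G(j, D) = (-9 - D)*(D + j) (G(j, D) = (D + j)*(-9 - D) = (-9 - D)*(D + j))
X(Q) = Q*(-18*Q - 2*Q²) (X(Q) = (-Q² - 9*Q - 9*Q - Q*Q)*Q = (-Q² - 9*Q - 9*Q - Q²)*Q = (-18*Q - 2*Q²)*Q = Q*(-18*Q - 2*Q²))
X(-185 + 47) + ((45324 + 135969) + 145349) = -2*(-185 + 47)²*(9 + (-185 + 47)) + ((45324 + 135969) + 145349) = -2*(-138)²*(9 - 138) + (181293 + 145349) = -2*19044*(-129) + 326642 = 4913352 + 326642 = 5239994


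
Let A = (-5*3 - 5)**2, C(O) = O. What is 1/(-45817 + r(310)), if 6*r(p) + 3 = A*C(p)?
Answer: -6/150905 ≈ -3.9760e-5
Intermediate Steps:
A = 400 (A = (-15 - 5)**2 = (-20)**2 = 400)
r(p) = -1/2 + 200*p/3 (r(p) = -1/2 + (400*p)/6 = -1/2 + 200*p/3)
1/(-45817 + r(310)) = 1/(-45817 + (-1/2 + (200/3)*310)) = 1/(-45817 + (-1/2 + 62000/3)) = 1/(-45817 + 123997/6) = 1/(-150905/6) = -6/150905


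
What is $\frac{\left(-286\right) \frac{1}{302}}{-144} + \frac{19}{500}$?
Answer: $\frac{121159}{2718000} \approx 0.044577$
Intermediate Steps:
$\frac{\left(-286\right) \frac{1}{302}}{-144} + \frac{19}{500} = \left(-286\right) \frac{1}{302} \left(- \frac{1}{144}\right) + 19 \cdot \frac{1}{500} = \left(- \frac{143}{151}\right) \left(- \frac{1}{144}\right) + \frac{19}{500} = \frac{143}{21744} + \frac{19}{500} = \frac{121159}{2718000}$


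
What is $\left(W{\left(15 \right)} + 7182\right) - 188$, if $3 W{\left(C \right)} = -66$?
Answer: $6972$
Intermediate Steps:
$W{\left(C \right)} = -22$ ($W{\left(C \right)} = \frac{1}{3} \left(-66\right) = -22$)
$\left(W{\left(15 \right)} + 7182\right) - 188 = \left(-22 + 7182\right) - 188 = 7160 - 188 = 6972$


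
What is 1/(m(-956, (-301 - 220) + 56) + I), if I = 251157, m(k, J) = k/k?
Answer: 1/251158 ≈ 3.9816e-6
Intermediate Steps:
m(k, J) = 1
1/(m(-956, (-301 - 220) + 56) + I) = 1/(1 + 251157) = 1/251158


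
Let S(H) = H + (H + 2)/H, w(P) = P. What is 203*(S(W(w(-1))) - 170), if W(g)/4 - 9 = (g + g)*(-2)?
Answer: -617323/26 ≈ -23743.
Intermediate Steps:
W(g) = 36 - 16*g (W(g) = 36 + 4*((g + g)*(-2)) = 36 + 4*((2*g)*(-2)) = 36 + 4*(-4*g) = 36 - 16*g)
S(H) = H + (2 + H)/H
203*(S(W(w(-1))) - 170) = 203*((1 + (36 - 16*(-1)) + 2/(36 - 16*(-1))) - 170) = 203*((1 + (36 + 16) + 2/(36 + 16)) - 170) = 203*((1 + 52 + 2/52) - 170) = 203*((1 + 52 + 2*(1/52)) - 170) = 203*((1 + 52 + 1/26) - 170) = 203*(1379/26 - 170) = 203*(-3041/26) = -617323/26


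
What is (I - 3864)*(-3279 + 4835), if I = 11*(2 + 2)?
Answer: -5943920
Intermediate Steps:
I = 44 (I = 11*4 = 44)
(I - 3864)*(-3279 + 4835) = (44 - 3864)*(-3279 + 4835) = -3820*1556 = -5943920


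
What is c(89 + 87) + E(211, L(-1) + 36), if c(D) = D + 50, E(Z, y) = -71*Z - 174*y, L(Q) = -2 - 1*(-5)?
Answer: -21541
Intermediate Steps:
L(Q) = 3 (L(Q) = -2 + 5 = 3)
E(Z, y) = -174*y - 71*Z
c(D) = 50 + D
c(89 + 87) + E(211, L(-1) + 36) = (50 + (89 + 87)) + (-174*(3 + 36) - 71*211) = (50 + 176) + (-174*39 - 14981) = 226 + (-6786 - 14981) = 226 - 21767 = -21541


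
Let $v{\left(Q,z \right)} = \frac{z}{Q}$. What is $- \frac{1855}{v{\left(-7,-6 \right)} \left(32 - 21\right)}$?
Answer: $- \frac{12985}{66} \approx -196.74$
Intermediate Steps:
$- \frac{1855}{v{\left(-7,-6 \right)} \left(32 - 21\right)} = - \frac{1855}{- \frac{6}{-7} \left(32 - 21\right)} = - \frac{1855}{\left(-6\right) \left(- \frac{1}{7}\right) 11} = - \frac{1855}{\frac{6}{7} \cdot 11} = - \frac{1855}{\frac{66}{7}} = \left(-1855\right) \frac{7}{66} = - \frac{12985}{66}$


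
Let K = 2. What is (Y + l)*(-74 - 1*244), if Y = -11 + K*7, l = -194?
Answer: 60738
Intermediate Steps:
Y = 3 (Y = -11 + 2*7 = -11 + 14 = 3)
(Y + l)*(-74 - 1*244) = (3 - 194)*(-74 - 1*244) = -191*(-74 - 244) = -191*(-318) = 60738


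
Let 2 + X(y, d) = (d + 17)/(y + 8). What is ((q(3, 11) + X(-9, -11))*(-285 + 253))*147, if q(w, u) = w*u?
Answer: -117600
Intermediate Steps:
q(w, u) = u*w
X(y, d) = -2 + (17 + d)/(8 + y) (X(y, d) = -2 + (d + 17)/(y + 8) = -2 + (17 + d)/(8 + y))
((q(3, 11) + X(-9, -11))*(-285 + 253))*147 = ((11*3 + (1 - 11 - 2*(-9))/(8 - 9))*(-285 + 253))*147 = ((33 + (1 - 11 + 18)/(-1))*(-32))*147 = ((33 - 1*8)*(-32))*147 = ((33 - 8)*(-32))*147 = (25*(-32))*147 = -800*147 = -117600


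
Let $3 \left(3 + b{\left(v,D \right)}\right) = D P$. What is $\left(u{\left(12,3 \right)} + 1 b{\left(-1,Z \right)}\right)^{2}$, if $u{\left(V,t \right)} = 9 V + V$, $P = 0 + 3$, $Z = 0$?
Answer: $13689$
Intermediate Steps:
$P = 3$
$u{\left(V,t \right)} = 10 V$
$b{\left(v,D \right)} = -3 + D$ ($b{\left(v,D \right)} = -3 + \frac{D 3}{3} = -3 + \frac{3 D}{3} = -3 + D$)
$\left(u{\left(12,3 \right)} + 1 b{\left(-1,Z \right)}\right)^{2} = \left(10 \cdot 12 + 1 \left(-3 + 0\right)\right)^{2} = \left(120 + 1 \left(-3\right)\right)^{2} = \left(120 - 3\right)^{2} = 117^{2} = 13689$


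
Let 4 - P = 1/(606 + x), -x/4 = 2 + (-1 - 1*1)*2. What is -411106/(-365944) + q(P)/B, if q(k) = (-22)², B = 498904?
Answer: 12829971545/11410682836 ≈ 1.1244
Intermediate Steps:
x = 8 (x = -4*(2 + (-1 - 1*1)*2) = -4*(2 + (-1 - 1)*2) = -4*(2 - 2*2) = -4*(2 - 4) = -4*(-2) = 8)
P = 2455/614 (P = 4 - 1/(606 + 8) = 4 - 1/614 = 2455/614 ≈ 3.9984)
q(k) = 484
-411106/(-365944) + q(P)/B = -411106/(-365944) + 484/498904 = -411106*(-1/365944) + 484*(1/498904) = 205553/182972 + 121/124726 = 12829971545/11410682836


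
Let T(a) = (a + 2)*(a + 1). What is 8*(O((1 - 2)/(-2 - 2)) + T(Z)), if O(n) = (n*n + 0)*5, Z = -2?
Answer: 5/2 ≈ 2.5000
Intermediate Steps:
O(n) = 5*n² (O(n) = (n² + 0)*5 = n²*5 = 5*n²)
T(a) = (1 + a)*(2 + a) (T(a) = (2 + a)*(1 + a) = (1 + a)*(2 + a))
8*(O((1 - 2)/(-2 - 2)) + T(Z)) = 8*(5*((1 - 2)/(-2 - 2))² + (2 + (-2)² + 3*(-2))) = 8*(5*(-1/(-4))² + (2 + 4 - 6)) = 8*(5*(-1*(-¼))² + 0) = 8*(5*(¼)² + 0) = 8*(5*(1/16) + 0) = 8*(5/16 + 0) = 8*(5/16) = 5/2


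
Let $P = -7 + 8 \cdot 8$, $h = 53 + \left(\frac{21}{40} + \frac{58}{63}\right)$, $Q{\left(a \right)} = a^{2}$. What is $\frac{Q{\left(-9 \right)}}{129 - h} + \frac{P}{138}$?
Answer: $\frac{12959183}{8642342} \approx 1.4995$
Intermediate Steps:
$h = \frac{137203}{2520}$ ($h = 53 + \left(21 \cdot \frac{1}{40} + 58 \cdot \frac{1}{63}\right) = 53 + \left(\frac{21}{40} + \frac{58}{63}\right) = 53 + \frac{3643}{2520} = \frac{137203}{2520} \approx 54.446$)
$P = 57$ ($P = -7 + 64 = 57$)
$\frac{Q{\left(-9 \right)}}{129 - h} + \frac{P}{138} = \frac{\left(-9\right)^{2}}{129 - \frac{137203}{2520}} + \frac{57}{138} = \frac{81}{129 - \frac{137203}{2520}} + 57 \cdot \frac{1}{138} = \frac{81}{\frac{187877}{2520}} + \frac{19}{46} = 81 \cdot \frac{2520}{187877} + \frac{19}{46} = \frac{204120}{187877} + \frac{19}{46} = \frac{12959183}{8642342}$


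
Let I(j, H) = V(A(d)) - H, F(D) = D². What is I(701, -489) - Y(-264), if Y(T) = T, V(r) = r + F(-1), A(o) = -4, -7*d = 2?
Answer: 750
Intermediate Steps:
d = -2/7 (d = -⅐*2 = -2/7 ≈ -0.28571)
V(r) = 1 + r (V(r) = r + (-1)² = r + 1 = 1 + r)
I(j, H) = -3 - H (I(j, H) = (1 - 4) - H = -3 - H)
I(701, -489) - Y(-264) = (-3 - 1*(-489)) - 1*(-264) = (-3 + 489) + 264 = 486 + 264 = 750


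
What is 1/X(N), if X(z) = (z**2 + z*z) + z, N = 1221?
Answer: 1/2982903 ≈ 3.3524e-7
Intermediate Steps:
X(z) = z + 2*z**2 (X(z) = (z**2 + z**2) + z = 2*z**2 + z = z + 2*z**2)
1/X(N) = 1/(1221*(1 + 2*1221)) = 1/(1221*(1 + 2442)) = 1/(1221*2443) = 1/2982903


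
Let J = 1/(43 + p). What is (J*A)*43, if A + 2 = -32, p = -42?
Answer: -1462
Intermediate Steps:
J = 1 (J = 1/(43 - 42) = 1/1 = 1)
A = -34 (A = -2 - 32 = -34)
(J*A)*43 = (1*(-34))*43 = -34*43 = -1462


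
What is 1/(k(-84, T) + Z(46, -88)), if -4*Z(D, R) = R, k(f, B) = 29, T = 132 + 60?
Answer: 1/51 ≈ 0.019608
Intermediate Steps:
T = 192
Z(D, R) = -R/4
1/(k(-84, T) + Z(46, -88)) = 1/(29 - ¼*(-88)) = 1/(29 + 22) = 1/51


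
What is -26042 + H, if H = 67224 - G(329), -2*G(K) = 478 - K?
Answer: 82513/2 ≈ 41257.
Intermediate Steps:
G(K) = -239 + K/2 (G(K) = -(478 - K)/2 = -239 + K/2)
H = 134597/2 (H = 67224 - (-239 + (½)*329) = 67224 - (-239 + 329/2) = 67224 - 1*(-149/2) = 67224 + 149/2 = 134597/2 ≈ 67299.)
-26042 + H = -26042 + 134597/2 = 82513/2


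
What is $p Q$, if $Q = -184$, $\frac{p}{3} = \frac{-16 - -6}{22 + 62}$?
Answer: $\frac{460}{7} \approx 65.714$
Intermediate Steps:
$p = - \frac{5}{14}$ ($p = 3 \frac{-16 - -6}{22 + 62} = 3 \frac{-16 + 6}{84} = 3 \left(\left(-10\right) \frac{1}{84}\right) = 3 \left(- \frac{5}{42}\right) = - \frac{5}{14} \approx -0.35714$)
$p Q = \left(- \frac{5}{14}\right) \left(-184\right) = \frac{460}{7}$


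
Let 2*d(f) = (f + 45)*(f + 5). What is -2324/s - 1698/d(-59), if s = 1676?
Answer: -155180/26397 ≈ -5.8787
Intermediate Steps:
d(f) = (5 + f)*(45 + f)/2 (d(f) = ((f + 45)*(f + 5))/2 = ((45 + f)*(5 + f))/2 = ((5 + f)*(45 + f))/2 = (5 + f)*(45 + f)/2)
-2324/s - 1698/d(-59) = -2324/1676 - 1698/(225/2 + (1/2)*(-59)**2 + 25*(-59)) = -2324*1/1676 - 1698/(225/2 + (1/2)*3481 - 1475) = -581/419 - 1698/(225/2 + 3481/2 - 1475) = -581/419 - 1698/378 = -581/419 - 1698*1/378 = -581/419 - 283/63 = -155180/26397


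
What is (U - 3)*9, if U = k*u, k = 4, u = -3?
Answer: -135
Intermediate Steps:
U = -12 (U = 4*(-3) = -12)
(U - 3)*9 = (-12 - 3)*9 = -15*9 = -135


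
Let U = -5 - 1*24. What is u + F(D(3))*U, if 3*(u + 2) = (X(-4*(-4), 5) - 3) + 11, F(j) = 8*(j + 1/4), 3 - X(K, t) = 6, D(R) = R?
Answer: -2263/3 ≈ -754.33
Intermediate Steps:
U = -29 (U = -5 - 24 = -29)
X(K, t) = -3 (X(K, t) = 3 - 1*6 = 3 - 6 = -3)
F(j) = 2 + 8*j (F(j) = 8*(j + ¼) = 8*(¼ + j) = 2 + 8*j)
u = -⅓ (u = -2 + ((-3 - 3) + 11)/3 = -2 + (-6 + 11)/3 = -2 + (⅓)*5 = -2 + 5/3 = -⅓ ≈ -0.33333)
u + F(D(3))*U = -⅓ + (2 + 8*3)*(-29) = -⅓ + (2 + 24)*(-29) = -⅓ + 26*(-29) = -⅓ - 754 = -2263/3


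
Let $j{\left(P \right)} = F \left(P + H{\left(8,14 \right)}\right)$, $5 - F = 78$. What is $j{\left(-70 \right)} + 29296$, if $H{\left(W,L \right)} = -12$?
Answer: $35282$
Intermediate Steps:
$F = -73$ ($F = 5 - 78 = -73$)
$j{\left(P \right)} = 876 - 73 P$ ($j{\left(P \right)} = - 73 \left(P - 12\right) = - 73 \left(-12 + P\right) = 876 - 73 P$)
$j{\left(-70 \right)} + 29296 = \left(876 - -5110\right) + 29296 = \left(876 + 5110\right) + 29296 = 5986 + 29296 = 35282$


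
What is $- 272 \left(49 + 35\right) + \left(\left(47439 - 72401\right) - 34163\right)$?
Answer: $-81973$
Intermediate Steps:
$- 272 \left(49 + 35\right) + \left(\left(47439 - 72401\right) - 34163\right) = \left(-272\right) 84 - 59125 = -22848 - 59125 = -81973$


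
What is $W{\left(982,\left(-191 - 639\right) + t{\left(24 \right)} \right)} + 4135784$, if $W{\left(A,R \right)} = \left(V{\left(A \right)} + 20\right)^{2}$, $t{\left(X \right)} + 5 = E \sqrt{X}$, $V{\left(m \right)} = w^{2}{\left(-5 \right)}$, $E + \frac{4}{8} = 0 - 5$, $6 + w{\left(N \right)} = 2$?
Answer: $4137080$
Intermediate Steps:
$w{\left(N \right)} = -4$ ($w{\left(N \right)} = -6 + 2 = -4$)
$E = - \frac{11}{2}$ ($E = - \frac{1}{2} + \left(0 - 5\right) = - \frac{1}{2} - 5 = - \frac{11}{2} \approx -5.5$)
$V{\left(m \right)} = 16$ ($V{\left(m \right)} = \left(-4\right)^{2} = 16$)
$t{\left(X \right)} = -5 - \frac{11 \sqrt{X}}{2}$
$W{\left(A,R \right)} = 1296$ ($W{\left(A,R \right)} = \left(16 + 20\right)^{2} = 36^{2} = 1296$)
$W{\left(982,\left(-191 - 639\right) + t{\left(24 \right)} \right)} + 4135784 = 1296 + 4135784 = 4137080$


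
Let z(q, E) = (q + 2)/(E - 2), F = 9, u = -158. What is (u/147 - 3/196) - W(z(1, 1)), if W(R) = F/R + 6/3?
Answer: -53/588 ≈ -0.090136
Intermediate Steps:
z(q, E) = (2 + q)/(-2 + E)
W(R) = 2 + 9/R (W(R) = 9/R + 6/3 = 9/R + 6*(1/3) = 9/R + 2 = 2 + 9/R)
(u/147 - 3/196) - W(z(1, 1)) = (-158/147 - 3/196) - (2 + 9/(((2 + 1)/(-2 + 1)))) = (-158*1/147 - 3*1/196) - (2 + 9/((3/(-1)))) = (-158/147 - 3/196) - (2 + 9/((-1*3))) = -641/588 - (2 + 9/(-3)) = -641/588 - (2 + 9*(-1/3)) = -641/588 - (2 - 3) = -641/588 - 1*(-1) = -641/588 + 1 = -53/588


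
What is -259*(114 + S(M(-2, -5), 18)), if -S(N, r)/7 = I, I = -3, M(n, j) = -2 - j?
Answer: -34965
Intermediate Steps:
S(N, r) = 21 (S(N, r) = -7*(-3) = 21)
-259*(114 + S(M(-2, -5), 18)) = -259*(114 + 21) = -259*135 = -34965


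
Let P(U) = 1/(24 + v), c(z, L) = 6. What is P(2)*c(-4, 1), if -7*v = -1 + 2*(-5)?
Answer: 42/179 ≈ 0.23464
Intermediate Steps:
v = 11/7 (v = -(-1 + 2*(-5))/7 = -(-1 - 10)/7 = -⅐*(-11) = 11/7 ≈ 1.5714)
P(U) = 7/179 (P(U) = 1/(24 + 11/7) = 1/(179/7) = 7/179)
P(2)*c(-4, 1) = (7/179)*6 = 42/179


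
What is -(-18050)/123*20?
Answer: 361000/123 ≈ 2935.0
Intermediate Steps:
-(-18050)/123*20 = -95*(-190/123)*20 = (18050/123)*20 = 361000/123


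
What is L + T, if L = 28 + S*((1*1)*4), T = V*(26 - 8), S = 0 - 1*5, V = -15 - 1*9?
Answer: -424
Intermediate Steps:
V = -24 (V = -15 - 9 = -24)
S = -5 (S = 0 - 5 = -5)
T = -432 (T = -24*(26 - 8) = -24*18 = -432)
L = 8 (L = 28 - 5*1*1*4 = 28 - 5*4 = 28 - 20 = 8)
L + T = 8 - 432 = -424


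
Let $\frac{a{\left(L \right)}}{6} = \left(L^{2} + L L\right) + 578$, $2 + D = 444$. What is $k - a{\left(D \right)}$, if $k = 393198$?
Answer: $-1954638$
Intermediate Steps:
$D = 442$ ($D = -2 + 444 = 442$)
$a{\left(L \right)} = 3468 + 12 L^{2}$ ($a{\left(L \right)} = 6 \left(\left(L^{2} + L L\right) + 578\right) = 6 \left(\left(L^{2} + L^{2}\right) + 578\right) = 6 \left(2 L^{2} + 578\right) = 6 \left(578 + 2 L^{2}\right) = 3468 + 12 L^{2}$)
$k - a{\left(D \right)} = 393198 - \left(3468 + 12 \cdot 442^{2}\right) = 393198 - \left(3468 + 12 \cdot 195364\right) = 393198 - \left(3468 + 2344368\right) = 393198 - 2347836 = -1954638$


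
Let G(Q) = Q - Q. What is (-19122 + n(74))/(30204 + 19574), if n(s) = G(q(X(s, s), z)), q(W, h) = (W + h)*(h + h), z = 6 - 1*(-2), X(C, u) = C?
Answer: -9561/24889 ≈ -0.38415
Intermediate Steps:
z = 8 (z = 6 + 2 = 8)
q(W, h) = 2*h*(W + h) (q(W, h) = (W + h)*(2*h) = 2*h*(W + h))
G(Q) = 0
n(s) = 0
(-19122 + n(74))/(30204 + 19574) = (-19122 + 0)/(30204 + 19574) = -19122/49778 = -19122*1/49778 = -9561/24889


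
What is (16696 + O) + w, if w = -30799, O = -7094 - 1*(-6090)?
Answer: -15107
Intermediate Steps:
O = -1004 (O = -7094 + 6090 = -1004)
(16696 + O) + w = (16696 - 1004) - 30799 = 15692 - 30799 = -15107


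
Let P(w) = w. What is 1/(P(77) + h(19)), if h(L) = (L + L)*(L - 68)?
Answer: -1/1785 ≈ -0.00056022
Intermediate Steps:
h(L) = 2*L*(-68 + L) (h(L) = (2*L)*(-68 + L) = 2*L*(-68 + L))
1/(P(77) + h(19)) = 1/(77 + 2*19*(-68 + 19)) = 1/(77 + 2*19*(-49)) = 1/(77 - 1862) = 1/(-1785) = -1/1785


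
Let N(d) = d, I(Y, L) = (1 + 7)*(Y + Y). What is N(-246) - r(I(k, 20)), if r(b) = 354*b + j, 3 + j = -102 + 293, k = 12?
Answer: -68402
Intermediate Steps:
I(Y, L) = 16*Y (I(Y, L) = 8*(2*Y) = 16*Y)
j = 188 (j = -3 + (-102 + 293) = -3 + 191 = 188)
r(b) = 188 + 354*b (r(b) = 354*b + 188 = 188 + 354*b)
N(-246) - r(I(k, 20)) = -246 - (188 + 354*(16*12)) = -246 - (188 + 354*192) = -246 - (188 + 67968) = -246 - 1*68156 = -246 - 68156 = -68402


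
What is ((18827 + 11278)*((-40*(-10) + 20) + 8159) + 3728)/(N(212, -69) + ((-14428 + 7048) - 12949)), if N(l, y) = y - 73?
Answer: -258274523/20471 ≈ -12617.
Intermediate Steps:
N(l, y) = -73 + y
((18827 + 11278)*((-40*(-10) + 20) + 8159) + 3728)/(N(212, -69) + ((-14428 + 7048) - 12949)) = ((18827 + 11278)*((-40*(-10) + 20) + 8159) + 3728)/((-73 - 69) + ((-14428 + 7048) - 12949)) = (30105*((400 + 20) + 8159) + 3728)/(-142 + (-7380 - 12949)) = (30105*(420 + 8159) + 3728)/(-142 - 20329) = (30105*8579 + 3728)/(-20471) = (258270795 + 3728)*(-1/20471) = 258274523*(-1/20471) = -258274523/20471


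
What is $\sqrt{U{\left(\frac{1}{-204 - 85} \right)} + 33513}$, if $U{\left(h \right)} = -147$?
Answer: $\sqrt{33366} \approx 182.66$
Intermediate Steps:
$\sqrt{U{\left(\frac{1}{-204 - 85} \right)} + 33513} = \sqrt{-147 + 33513} = \sqrt{33366}$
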